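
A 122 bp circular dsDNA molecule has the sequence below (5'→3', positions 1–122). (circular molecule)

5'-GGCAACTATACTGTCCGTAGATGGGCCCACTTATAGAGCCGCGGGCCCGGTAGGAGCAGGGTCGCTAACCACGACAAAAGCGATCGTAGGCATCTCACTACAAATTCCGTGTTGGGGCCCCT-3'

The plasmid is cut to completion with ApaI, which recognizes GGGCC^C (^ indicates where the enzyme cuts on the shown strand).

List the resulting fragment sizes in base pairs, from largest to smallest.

ApaI sites (GGGCCC) start at positions 23, 43, 115.
ApaI cuts after base 5 of each site (before the last base), so after positions 27, 47, 119.
Circular molecule, 3 cuts → 3 fragments:
  28–47 → 20 bp
  48–119 → 72 bp
  120–122 then 1–27 → 3 + 27 = 30 bp
Sorted largest to smallest: 72, 30, 20 bp.

72, 30, 20 bp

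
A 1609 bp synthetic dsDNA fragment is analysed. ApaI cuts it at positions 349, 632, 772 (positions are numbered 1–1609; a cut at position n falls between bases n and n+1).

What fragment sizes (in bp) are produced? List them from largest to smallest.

Linear molecule, 3 cuts → 4 fragments:
  349 − 0 = 349 bp
  632 − 349 = 283 bp
  772 − 632 = 140 bp
  1609 − 772 = 837 bp
Sorted largest to smallest: 837, 349, 283, 140 bp.

837, 349, 283, 140 bp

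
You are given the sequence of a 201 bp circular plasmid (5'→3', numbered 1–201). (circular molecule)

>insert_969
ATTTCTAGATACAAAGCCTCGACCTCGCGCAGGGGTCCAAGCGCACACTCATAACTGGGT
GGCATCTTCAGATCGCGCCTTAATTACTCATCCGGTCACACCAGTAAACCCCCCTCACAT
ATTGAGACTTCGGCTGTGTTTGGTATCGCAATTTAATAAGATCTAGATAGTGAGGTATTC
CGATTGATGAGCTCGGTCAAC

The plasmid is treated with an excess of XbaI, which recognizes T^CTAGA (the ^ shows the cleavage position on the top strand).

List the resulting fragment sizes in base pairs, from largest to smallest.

XbaI sites (TCTAGA) start at positions 4, 162.
XbaI cuts after the first base of each site, so after positions 4, 162.
Circular molecule, 2 cuts → 2 fragments:
  5–162 → 158 bp
  163–201 then 1–4 → 39 + 4 = 43 bp
Sorted largest to smallest: 158, 43 bp.

158, 43 bp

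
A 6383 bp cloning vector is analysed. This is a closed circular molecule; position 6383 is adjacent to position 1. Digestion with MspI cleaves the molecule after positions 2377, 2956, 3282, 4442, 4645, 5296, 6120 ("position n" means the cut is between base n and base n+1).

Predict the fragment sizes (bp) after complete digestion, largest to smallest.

2640, 1160, 824, 651, 579, 326, 203 bp

Circular molecule, 7 cuts → 7 fragments:
  2956 − 2377 = 579 bp
  3282 − 2956 = 326 bp
  4442 − 3282 = 1160 bp
  4645 − 4442 = 203 bp
  5296 − 4645 = 651 bp
  6120 − 5296 = 824 bp
  wrap: 6383 − 6120 + 2377 = 2640 bp
Sorted largest to smallest: 2640, 1160, 824, 651, 579, 326, 203 bp.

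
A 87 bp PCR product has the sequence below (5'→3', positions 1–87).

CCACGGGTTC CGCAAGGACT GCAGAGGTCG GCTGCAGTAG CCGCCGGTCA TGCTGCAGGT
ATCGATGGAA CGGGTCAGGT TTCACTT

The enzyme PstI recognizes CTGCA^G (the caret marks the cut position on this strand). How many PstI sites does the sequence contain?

3

CTGCAG occurs starting at positions 19, 32, 53.
PstI cuts at 3 sites.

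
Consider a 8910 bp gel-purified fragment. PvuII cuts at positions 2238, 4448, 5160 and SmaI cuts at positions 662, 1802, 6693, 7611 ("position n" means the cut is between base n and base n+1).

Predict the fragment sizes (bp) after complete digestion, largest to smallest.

Combined cut positions (sorted): 662, 1802, 2238, 4448, 5160, 6693, 7611.
Linear molecule, 7 cuts → 8 fragments:
  662 − 0 = 662 bp
  1802 − 662 = 1140 bp
  2238 − 1802 = 436 bp
  4448 − 2238 = 2210 bp
  5160 − 4448 = 712 bp
  6693 − 5160 = 1533 bp
  7611 − 6693 = 918 bp
  8910 − 7611 = 1299 bp
Sorted largest to smallest: 2210, 1533, 1299, 1140, 918, 712, 662, 436 bp.

2210, 1533, 1299, 1140, 918, 712, 662, 436 bp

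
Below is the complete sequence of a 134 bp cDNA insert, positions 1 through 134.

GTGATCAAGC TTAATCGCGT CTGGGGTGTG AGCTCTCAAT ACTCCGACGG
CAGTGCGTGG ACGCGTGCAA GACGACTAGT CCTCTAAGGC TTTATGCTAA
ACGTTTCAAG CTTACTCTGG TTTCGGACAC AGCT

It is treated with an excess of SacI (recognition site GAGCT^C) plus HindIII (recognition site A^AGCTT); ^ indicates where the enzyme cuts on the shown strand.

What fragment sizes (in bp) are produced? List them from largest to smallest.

74, 27, 26, 7 bp

The SacI site (GAGCTC) starts at position 30.
SacI cuts after base 5 of each site (before the last base), so after position 34.
HindIII sites (AAGCTT) start at positions 7, 108.
HindIII cuts after the first base of each site, so after positions 7, 108.
Combined cut positions: 7, 34, 108.
Linear molecule, 3 cuts → 4 fragments:
  1–7 → 7 bp
  8–34 → 27 bp
  35–108 → 74 bp
  109–134 → 26 bp
Sorted largest to smallest: 74, 27, 26, 7 bp.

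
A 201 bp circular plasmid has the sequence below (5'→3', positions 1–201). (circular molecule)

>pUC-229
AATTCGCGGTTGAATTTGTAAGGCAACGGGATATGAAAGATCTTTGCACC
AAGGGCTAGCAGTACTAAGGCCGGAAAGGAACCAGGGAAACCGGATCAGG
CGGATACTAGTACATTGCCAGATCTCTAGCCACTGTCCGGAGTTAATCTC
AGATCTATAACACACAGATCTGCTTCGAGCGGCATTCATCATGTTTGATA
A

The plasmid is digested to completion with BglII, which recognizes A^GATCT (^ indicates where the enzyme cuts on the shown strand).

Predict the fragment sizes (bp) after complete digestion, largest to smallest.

BglII sites (AGATCT) start at positions 38, 120, 151, 166.
BglII cuts after the first base of each site, so after positions 38, 120, 151, 166.
Circular molecule, 4 cuts → 4 fragments:
  39–120 → 82 bp
  121–151 → 31 bp
  152–166 → 15 bp
  167–201 then 1–38 → 35 + 38 = 73 bp
Sorted largest to smallest: 82, 73, 31, 15 bp.

82, 73, 31, 15 bp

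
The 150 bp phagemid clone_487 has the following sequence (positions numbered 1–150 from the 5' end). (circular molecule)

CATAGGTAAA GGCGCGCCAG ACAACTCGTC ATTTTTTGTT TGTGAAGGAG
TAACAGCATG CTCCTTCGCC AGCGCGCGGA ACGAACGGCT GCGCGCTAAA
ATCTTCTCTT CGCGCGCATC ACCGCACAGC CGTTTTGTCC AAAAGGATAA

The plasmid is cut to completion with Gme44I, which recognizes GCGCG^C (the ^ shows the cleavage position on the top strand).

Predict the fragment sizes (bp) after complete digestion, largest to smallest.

60, 50, 21, 19 bp

Gme44I sites (GCGCGC) start at positions 12, 72, 91, 112.
Gme44I cuts after base 5 of each site (before the last base), so after positions 16, 76, 95, 116.
Circular molecule, 4 cuts → 4 fragments:
  17–76 → 60 bp
  77–95 → 19 bp
  96–116 → 21 bp
  117–150 then 1–16 → 34 + 16 = 50 bp
Sorted largest to smallest: 60, 50, 21, 19 bp.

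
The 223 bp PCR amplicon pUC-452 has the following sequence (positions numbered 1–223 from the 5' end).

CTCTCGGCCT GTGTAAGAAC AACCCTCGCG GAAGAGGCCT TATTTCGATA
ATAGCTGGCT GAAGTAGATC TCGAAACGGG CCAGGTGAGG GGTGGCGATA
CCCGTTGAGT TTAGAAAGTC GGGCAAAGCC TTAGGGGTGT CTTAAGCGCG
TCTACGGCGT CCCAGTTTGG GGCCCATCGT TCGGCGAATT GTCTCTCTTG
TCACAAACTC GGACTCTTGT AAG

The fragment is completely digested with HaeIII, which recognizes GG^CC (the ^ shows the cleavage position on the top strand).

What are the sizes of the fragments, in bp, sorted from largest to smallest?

HaeIII sites (GGCC) start at positions 6, 36, 79, 171.
HaeIII cuts after base 2 of each site, so after positions 7, 37, 80, 172.
Linear molecule, 4 cuts → 5 fragments:
  1–7 → 7 bp
  8–37 → 30 bp
  38–80 → 43 bp
  81–172 → 92 bp
  173–223 → 51 bp
Sorted largest to smallest: 92, 51, 43, 30, 7 bp.

92, 51, 43, 30, 7 bp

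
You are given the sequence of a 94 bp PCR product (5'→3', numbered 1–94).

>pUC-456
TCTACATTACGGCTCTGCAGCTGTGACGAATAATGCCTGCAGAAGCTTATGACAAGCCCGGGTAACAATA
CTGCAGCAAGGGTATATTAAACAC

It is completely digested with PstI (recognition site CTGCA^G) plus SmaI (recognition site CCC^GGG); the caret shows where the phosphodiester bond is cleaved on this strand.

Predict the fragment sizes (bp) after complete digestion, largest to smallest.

22, 19, 19, 18, 16 bp

PstI sites (CTGCAG) start at positions 15, 37, 71.
PstI cuts after base 5 of each site (before the last base), so after positions 19, 41, 75.
The SmaI site (CCCGGG) starts at position 57.
SmaI cuts after base 3 of each site, so after position 59.
Combined cut positions: 19, 41, 59, 75.
Linear molecule, 4 cuts → 5 fragments:
  1–19 → 19 bp
  20–41 → 22 bp
  42–59 → 18 bp
  60–75 → 16 bp
  76–94 → 19 bp
Sorted largest to smallest: 22, 19, 19, 18, 16 bp.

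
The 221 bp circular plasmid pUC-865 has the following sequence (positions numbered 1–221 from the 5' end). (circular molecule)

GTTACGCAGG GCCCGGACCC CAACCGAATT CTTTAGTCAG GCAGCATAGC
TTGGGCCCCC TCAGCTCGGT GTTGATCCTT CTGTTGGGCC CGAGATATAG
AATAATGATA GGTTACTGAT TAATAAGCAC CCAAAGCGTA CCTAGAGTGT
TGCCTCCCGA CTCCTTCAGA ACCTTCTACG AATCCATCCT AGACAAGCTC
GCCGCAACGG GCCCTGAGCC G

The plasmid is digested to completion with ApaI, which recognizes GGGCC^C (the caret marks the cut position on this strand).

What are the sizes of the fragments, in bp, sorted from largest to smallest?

123, 44, 33, 21 bp

ApaI sites (GGGCCC) start at positions 9, 53, 86, 209.
ApaI cuts after base 5 of each site (before the last base), so after positions 13, 57, 90, 213.
Circular molecule, 4 cuts → 4 fragments:
  14–57 → 44 bp
  58–90 → 33 bp
  91–213 → 123 bp
  214–221 then 1–13 → 8 + 13 = 21 bp
Sorted largest to smallest: 123, 44, 33, 21 bp.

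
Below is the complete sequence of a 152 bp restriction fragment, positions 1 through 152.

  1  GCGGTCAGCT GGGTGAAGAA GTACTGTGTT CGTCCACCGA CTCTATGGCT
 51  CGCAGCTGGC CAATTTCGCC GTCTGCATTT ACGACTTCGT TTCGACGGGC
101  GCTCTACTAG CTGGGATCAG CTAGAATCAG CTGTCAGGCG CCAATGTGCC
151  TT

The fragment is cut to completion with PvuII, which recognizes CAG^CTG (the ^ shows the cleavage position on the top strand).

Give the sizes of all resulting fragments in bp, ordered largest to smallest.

75, 47, 22, 8 bp

PvuII sites (CAGCTG) start at positions 6, 53, 128.
PvuII cuts after base 3 of each site, so after positions 8, 55, 130.
Linear molecule, 3 cuts → 4 fragments:
  1–8 → 8 bp
  9–55 → 47 bp
  56–130 → 75 bp
  131–152 → 22 bp
Sorted largest to smallest: 75, 47, 22, 8 bp.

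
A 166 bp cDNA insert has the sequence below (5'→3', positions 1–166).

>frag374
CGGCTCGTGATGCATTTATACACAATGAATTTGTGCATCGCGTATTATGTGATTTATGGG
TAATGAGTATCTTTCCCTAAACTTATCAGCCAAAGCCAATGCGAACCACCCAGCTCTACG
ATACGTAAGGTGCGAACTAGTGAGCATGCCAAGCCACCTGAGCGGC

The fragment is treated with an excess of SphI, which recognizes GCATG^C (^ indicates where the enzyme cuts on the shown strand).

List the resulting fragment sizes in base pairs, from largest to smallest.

148, 18 bp

The SphI site (GCATGC) starts at position 144.
SphI cuts after base 5 of each site (before the last base), so after position 148.
Linear molecule, 1 cut → 2 fragments:
  1–148 → 148 bp
  149–166 → 18 bp
Sorted largest to smallest: 148, 18 bp.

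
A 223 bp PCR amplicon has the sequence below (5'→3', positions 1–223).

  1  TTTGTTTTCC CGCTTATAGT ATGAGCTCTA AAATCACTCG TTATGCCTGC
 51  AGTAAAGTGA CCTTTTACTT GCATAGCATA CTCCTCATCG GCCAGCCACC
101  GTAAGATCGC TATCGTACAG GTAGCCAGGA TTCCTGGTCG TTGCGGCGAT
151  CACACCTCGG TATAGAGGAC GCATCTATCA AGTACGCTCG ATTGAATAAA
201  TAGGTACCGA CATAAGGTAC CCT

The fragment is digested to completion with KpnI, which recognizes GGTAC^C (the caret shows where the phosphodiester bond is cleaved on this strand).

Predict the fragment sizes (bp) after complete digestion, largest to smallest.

207, 13, 3 bp

KpnI sites (GGTACC) start at positions 203, 216.
KpnI cuts after base 5 of each site (before the last base), so after positions 207, 220.
Linear molecule, 2 cuts → 3 fragments:
  1–207 → 207 bp
  208–220 → 13 bp
  221–223 → 3 bp
Sorted largest to smallest: 207, 13, 3 bp.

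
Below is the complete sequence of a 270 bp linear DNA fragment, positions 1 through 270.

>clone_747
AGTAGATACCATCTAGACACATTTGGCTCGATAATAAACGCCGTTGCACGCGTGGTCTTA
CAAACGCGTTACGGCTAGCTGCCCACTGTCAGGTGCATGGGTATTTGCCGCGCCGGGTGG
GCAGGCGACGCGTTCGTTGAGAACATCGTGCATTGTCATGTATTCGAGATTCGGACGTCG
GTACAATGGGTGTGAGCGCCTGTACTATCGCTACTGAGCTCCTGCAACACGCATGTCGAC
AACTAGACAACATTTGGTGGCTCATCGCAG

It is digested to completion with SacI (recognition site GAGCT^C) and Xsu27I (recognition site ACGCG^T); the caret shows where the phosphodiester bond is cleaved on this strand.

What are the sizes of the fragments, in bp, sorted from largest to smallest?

88, 64, 52, 50, 16 bp

The SacI site (GAGCTC) starts at position 216.
SacI cuts after base 5 of each site (before the last base), so after position 220.
Xsu27I sites (ACGCGT) start at positions 48, 64, 128.
Xsu27I cuts after base 5 of each site (before the last base), so after positions 52, 68, 132.
Combined cut positions: 52, 68, 132, 220.
Linear molecule, 4 cuts → 5 fragments:
  1–52 → 52 bp
  53–68 → 16 bp
  69–132 → 64 bp
  133–220 → 88 bp
  221–270 → 50 bp
Sorted largest to smallest: 88, 64, 52, 50, 16 bp.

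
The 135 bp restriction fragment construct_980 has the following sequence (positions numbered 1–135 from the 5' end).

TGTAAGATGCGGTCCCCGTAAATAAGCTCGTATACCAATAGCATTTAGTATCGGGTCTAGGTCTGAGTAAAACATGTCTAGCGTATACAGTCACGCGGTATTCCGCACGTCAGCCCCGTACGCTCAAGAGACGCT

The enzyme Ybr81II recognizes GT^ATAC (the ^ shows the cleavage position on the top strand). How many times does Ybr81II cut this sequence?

2

GTATAC occurs starting at positions 30, 83.
Ybr81II cuts at 2 sites.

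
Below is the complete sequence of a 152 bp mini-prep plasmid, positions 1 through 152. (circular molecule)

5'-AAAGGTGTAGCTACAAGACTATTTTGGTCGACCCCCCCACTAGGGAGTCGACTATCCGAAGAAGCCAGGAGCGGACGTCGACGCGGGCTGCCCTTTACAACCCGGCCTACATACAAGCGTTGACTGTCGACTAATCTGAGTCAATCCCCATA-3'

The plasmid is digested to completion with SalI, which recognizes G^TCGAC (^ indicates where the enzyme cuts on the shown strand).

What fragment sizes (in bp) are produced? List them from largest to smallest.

53, 49, 30, 20 bp

SalI sites (GTCGAC) start at positions 27, 47, 77, 126.
SalI cuts after the first base of each site, so after positions 27, 47, 77, 126.
Circular molecule, 4 cuts → 4 fragments:
  28–47 → 20 bp
  48–77 → 30 bp
  78–126 → 49 bp
  127–152 then 1–27 → 26 + 27 = 53 bp
Sorted largest to smallest: 53, 49, 30, 20 bp.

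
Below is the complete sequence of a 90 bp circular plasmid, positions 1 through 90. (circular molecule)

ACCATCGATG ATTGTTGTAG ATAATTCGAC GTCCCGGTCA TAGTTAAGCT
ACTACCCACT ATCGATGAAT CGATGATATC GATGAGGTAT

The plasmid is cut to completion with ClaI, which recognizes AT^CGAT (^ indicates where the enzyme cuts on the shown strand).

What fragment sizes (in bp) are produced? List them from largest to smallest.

ClaI sites (ATCGAT) start at positions 4, 61, 69, 78.
ClaI cuts after base 2 of each site, so after positions 5, 62, 70, 79.
Circular molecule, 4 cuts → 4 fragments:
  6–62 → 57 bp
  63–70 → 8 bp
  71–79 → 9 bp
  80–90 then 1–5 → 11 + 5 = 16 bp
Sorted largest to smallest: 57, 16, 9, 8 bp.

57, 16, 9, 8 bp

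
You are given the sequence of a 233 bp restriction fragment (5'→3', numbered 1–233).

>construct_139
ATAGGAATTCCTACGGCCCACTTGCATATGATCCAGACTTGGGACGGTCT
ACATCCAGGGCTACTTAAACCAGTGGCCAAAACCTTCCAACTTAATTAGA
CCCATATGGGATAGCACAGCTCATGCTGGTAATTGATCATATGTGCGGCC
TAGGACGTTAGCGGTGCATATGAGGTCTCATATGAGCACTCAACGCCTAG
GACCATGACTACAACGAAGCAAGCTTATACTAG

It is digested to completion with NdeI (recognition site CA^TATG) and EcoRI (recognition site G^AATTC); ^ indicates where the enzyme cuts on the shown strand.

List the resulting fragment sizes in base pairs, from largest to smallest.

78, 53, 35, 29, 21, 12, 5 bp

NdeI sites (CATATG) start at positions 25, 103, 138, 167, 179.
NdeI cuts after base 2 of each site, so after positions 26, 104, 139, 168, 180.
The EcoRI site (GAATTC) starts at position 5.
EcoRI cuts after the first base of each site, so after position 5.
Combined cut positions: 5, 26, 104, 139, 168, 180.
Linear molecule, 6 cuts → 7 fragments:
  1–5 → 5 bp
  6–26 → 21 bp
  27–104 → 78 bp
  105–139 → 35 bp
  140–168 → 29 bp
  169–180 → 12 bp
  181–233 → 53 bp
Sorted largest to smallest: 78, 53, 35, 29, 21, 12, 5 bp.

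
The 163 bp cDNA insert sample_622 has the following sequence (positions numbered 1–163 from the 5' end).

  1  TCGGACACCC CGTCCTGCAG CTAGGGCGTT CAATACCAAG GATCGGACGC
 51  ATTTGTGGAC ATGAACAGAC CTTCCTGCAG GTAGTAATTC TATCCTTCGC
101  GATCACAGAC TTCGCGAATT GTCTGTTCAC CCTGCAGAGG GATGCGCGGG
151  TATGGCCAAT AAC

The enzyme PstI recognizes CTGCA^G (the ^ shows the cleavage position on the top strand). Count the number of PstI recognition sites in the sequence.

3

CTGCAG occurs starting at positions 15, 75, 132.
PstI cuts at 3 sites.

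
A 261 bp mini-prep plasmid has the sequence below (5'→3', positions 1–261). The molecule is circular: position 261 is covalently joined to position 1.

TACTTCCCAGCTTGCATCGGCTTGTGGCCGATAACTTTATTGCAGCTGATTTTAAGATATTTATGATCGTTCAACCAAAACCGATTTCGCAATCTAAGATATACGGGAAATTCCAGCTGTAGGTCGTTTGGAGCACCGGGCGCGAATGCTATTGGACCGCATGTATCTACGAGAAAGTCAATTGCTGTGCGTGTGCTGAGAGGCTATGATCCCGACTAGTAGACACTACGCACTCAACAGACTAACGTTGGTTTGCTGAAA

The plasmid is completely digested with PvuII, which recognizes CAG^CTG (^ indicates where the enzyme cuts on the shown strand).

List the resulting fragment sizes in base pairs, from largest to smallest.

190, 71 bp

PvuII sites (CAGCTG) start at positions 43, 114.
PvuII cuts after base 3 of each site, so after positions 45, 116.
Circular molecule, 2 cuts → 2 fragments:
  46–116 → 71 bp
  117–261 then 1–45 → 145 + 45 = 190 bp
Sorted largest to smallest: 190, 71 bp.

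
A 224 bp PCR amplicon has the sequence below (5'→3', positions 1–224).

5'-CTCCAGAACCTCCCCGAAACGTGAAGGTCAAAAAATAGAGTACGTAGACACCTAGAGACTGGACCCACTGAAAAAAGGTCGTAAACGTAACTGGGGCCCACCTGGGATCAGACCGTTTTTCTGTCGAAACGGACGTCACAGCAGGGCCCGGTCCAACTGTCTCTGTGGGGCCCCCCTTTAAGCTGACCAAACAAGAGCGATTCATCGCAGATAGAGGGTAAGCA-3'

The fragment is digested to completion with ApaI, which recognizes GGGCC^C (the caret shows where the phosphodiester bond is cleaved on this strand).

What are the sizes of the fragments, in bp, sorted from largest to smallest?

ApaI sites (GGGCCC) start at positions 94, 144, 168.
ApaI cuts after base 5 of each site (before the last base), so after positions 98, 148, 172.
Linear molecule, 3 cuts → 4 fragments:
  1–98 → 98 bp
  99–148 → 50 bp
  149–172 → 24 bp
  173–224 → 52 bp
Sorted largest to smallest: 98, 52, 50, 24 bp.

98, 52, 50, 24 bp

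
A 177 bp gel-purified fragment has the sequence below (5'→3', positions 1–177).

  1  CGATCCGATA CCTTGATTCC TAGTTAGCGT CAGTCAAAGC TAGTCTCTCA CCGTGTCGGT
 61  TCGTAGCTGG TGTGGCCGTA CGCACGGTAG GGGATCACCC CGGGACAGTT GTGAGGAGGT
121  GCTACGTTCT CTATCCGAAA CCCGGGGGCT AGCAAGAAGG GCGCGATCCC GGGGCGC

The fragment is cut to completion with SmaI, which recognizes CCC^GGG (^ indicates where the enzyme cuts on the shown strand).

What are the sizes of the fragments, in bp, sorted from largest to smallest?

SmaI sites (CCCGGG) start at positions 99, 141, 168.
SmaI cuts after base 3 of each site, so after positions 101, 143, 170.
Linear molecule, 3 cuts → 4 fragments:
  1–101 → 101 bp
  102–143 → 42 bp
  144–170 → 27 bp
  171–177 → 7 bp
Sorted largest to smallest: 101, 42, 27, 7 bp.

101, 42, 27, 7 bp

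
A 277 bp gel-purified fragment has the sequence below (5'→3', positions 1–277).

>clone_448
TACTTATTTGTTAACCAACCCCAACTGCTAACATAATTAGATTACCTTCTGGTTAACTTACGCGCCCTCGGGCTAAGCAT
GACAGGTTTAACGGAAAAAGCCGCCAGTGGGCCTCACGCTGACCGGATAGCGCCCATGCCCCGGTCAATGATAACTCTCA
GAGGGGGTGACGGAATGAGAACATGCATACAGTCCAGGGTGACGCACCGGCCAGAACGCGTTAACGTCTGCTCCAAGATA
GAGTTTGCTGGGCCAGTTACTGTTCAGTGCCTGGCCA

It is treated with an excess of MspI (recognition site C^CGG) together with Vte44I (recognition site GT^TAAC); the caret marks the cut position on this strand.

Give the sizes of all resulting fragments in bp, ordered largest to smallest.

70, 66, 56, 42, 18, 14, 11 bp

MspI sites (CCGG) start at positions 123, 141, 207.
MspI cuts after the first base of each site, so after positions 123, 141, 207.
Vte44I sites (GTTAAC) start at positions 10, 52, 220.
Vte44I cuts after base 2 of each site, so after positions 11, 53, 221.
Combined cut positions: 11, 53, 123, 141, 207, 221.
Linear molecule, 6 cuts → 7 fragments:
  1–11 → 11 bp
  12–53 → 42 bp
  54–123 → 70 bp
  124–141 → 18 bp
  142–207 → 66 bp
  208–221 → 14 bp
  222–277 → 56 bp
Sorted largest to smallest: 70, 66, 56, 42, 18, 14, 11 bp.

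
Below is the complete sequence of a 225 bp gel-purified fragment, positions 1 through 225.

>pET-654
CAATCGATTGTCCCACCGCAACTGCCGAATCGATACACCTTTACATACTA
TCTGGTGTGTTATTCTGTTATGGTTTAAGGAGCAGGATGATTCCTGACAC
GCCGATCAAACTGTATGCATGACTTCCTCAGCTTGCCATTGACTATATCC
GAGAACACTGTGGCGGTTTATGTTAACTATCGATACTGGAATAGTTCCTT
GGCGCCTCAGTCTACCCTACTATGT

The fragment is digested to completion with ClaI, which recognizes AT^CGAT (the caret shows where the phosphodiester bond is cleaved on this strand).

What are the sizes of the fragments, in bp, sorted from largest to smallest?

ClaI sites (ATCGAT) start at positions 3, 29, 179.
ClaI cuts after base 2 of each site, so after positions 4, 30, 180.
Linear molecule, 3 cuts → 4 fragments:
  1–4 → 4 bp
  5–30 → 26 bp
  31–180 → 150 bp
  181–225 → 45 bp
Sorted largest to smallest: 150, 45, 26, 4 bp.

150, 45, 26, 4 bp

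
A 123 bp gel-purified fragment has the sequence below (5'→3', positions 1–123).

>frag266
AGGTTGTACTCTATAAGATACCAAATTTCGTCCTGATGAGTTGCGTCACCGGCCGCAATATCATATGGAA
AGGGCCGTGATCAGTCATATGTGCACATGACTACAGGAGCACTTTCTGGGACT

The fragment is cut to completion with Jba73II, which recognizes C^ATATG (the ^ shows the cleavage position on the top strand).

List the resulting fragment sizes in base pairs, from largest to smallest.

62, 37, 24 bp

Jba73II sites (CATATG) start at positions 62, 86.
Jba73II cuts after the first base of each site, so after positions 62, 86.
Linear molecule, 2 cuts → 3 fragments:
  1–62 → 62 bp
  63–86 → 24 bp
  87–123 → 37 bp
Sorted largest to smallest: 62, 37, 24 bp.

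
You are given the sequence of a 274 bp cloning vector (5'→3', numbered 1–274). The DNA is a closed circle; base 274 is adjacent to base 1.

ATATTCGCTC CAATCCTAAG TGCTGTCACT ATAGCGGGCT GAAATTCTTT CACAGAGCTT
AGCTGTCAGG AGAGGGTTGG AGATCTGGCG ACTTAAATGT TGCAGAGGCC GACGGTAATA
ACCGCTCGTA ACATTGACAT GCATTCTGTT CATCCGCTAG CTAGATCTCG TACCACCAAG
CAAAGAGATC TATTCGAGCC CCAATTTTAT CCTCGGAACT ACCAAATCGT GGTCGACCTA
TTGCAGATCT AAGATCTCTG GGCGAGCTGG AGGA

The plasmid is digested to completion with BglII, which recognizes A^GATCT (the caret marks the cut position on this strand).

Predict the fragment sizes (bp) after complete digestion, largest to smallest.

103, 82, 59, 23, 7 bp

BglII sites (AGATCT) start at positions 81, 163, 186, 245, 252.
BglII cuts after the first base of each site, so after positions 81, 163, 186, 245, 252.
Circular molecule, 5 cuts → 5 fragments:
  82–163 → 82 bp
  164–186 → 23 bp
  187–245 → 59 bp
  246–252 → 7 bp
  253–274 then 1–81 → 22 + 81 = 103 bp
Sorted largest to smallest: 103, 82, 59, 23, 7 bp.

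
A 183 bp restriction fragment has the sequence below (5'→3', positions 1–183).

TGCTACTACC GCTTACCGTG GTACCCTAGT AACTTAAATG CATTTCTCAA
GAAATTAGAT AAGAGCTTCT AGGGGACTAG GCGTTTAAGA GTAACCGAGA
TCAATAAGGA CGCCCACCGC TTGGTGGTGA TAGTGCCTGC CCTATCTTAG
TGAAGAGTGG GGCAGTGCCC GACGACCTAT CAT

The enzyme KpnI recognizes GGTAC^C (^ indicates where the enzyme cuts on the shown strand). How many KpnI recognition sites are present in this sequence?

GGTACC occurs starting at position 20.
KpnI cuts at 1 site.

1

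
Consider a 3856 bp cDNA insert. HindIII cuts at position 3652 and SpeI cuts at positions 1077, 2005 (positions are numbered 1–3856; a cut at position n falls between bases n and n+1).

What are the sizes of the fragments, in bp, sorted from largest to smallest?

Combined cut positions (sorted): 1077, 2005, 3652.
Linear molecule, 3 cuts → 4 fragments:
  1077 − 0 = 1077 bp
  2005 − 1077 = 928 bp
  3652 − 2005 = 1647 bp
  3856 − 3652 = 204 bp
Sorted largest to smallest: 1647, 1077, 928, 204 bp.

1647, 1077, 928, 204 bp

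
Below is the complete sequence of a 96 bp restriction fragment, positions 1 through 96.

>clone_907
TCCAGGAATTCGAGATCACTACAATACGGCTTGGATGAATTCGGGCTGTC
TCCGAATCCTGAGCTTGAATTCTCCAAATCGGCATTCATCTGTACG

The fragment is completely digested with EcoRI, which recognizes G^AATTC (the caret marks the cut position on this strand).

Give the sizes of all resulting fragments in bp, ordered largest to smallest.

EcoRI sites (GAATTC) start at positions 6, 37, 67.
EcoRI cuts after the first base of each site, so after positions 6, 37, 67.
Linear molecule, 3 cuts → 4 fragments:
  1–6 → 6 bp
  7–37 → 31 bp
  38–67 → 30 bp
  68–96 → 29 bp
Sorted largest to smallest: 31, 30, 29, 6 bp.

31, 30, 29, 6 bp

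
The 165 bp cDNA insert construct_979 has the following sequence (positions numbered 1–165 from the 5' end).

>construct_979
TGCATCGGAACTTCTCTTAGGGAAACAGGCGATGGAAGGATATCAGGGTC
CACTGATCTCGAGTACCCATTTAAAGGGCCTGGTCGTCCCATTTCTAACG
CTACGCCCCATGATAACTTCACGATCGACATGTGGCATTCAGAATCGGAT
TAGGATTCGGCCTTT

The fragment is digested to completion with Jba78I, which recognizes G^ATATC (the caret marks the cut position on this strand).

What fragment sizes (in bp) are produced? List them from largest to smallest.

126, 39 bp

The Jba78I site (GATATC) starts at position 39.
Jba78I cuts after the first base of each site, so after position 39.
Linear molecule, 1 cut → 2 fragments:
  1–39 → 39 bp
  40–165 → 126 bp
Sorted largest to smallest: 126, 39 bp.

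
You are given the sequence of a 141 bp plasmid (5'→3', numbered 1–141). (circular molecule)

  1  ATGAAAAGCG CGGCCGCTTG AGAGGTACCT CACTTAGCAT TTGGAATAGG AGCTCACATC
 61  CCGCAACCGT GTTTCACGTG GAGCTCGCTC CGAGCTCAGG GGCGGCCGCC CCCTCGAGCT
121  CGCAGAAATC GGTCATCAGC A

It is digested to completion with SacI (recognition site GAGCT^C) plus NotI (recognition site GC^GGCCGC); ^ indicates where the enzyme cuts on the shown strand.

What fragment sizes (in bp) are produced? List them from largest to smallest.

SacI sites (GAGCTC) start at positions 50, 81, 92, 116.
SacI cuts after base 5 of each site (before the last base), so after positions 54, 85, 96, 120.
NotI sites (GCGGCCGC) start at positions 10, 102.
NotI cuts after base 2 of each site, so after positions 11, 103.
Combined cut positions: 11, 54, 85, 96, 103, 120.
Circular molecule, 6 cuts → 6 fragments:
  12–54 → 43 bp
  55–85 → 31 bp
  86–96 → 11 bp
  97–103 → 7 bp
  104–120 → 17 bp
  121–141 then 1–11 → 21 + 11 = 32 bp
Sorted largest to smallest: 43, 32, 31, 17, 11, 7 bp.

43, 32, 31, 17, 11, 7 bp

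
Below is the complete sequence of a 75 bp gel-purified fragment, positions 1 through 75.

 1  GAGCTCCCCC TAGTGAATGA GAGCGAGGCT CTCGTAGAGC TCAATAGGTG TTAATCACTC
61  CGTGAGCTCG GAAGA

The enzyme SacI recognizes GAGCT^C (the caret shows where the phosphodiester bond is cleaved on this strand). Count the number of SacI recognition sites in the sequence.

3

GAGCTC occurs starting at positions 1, 37, 64.
SacI cuts at 3 sites.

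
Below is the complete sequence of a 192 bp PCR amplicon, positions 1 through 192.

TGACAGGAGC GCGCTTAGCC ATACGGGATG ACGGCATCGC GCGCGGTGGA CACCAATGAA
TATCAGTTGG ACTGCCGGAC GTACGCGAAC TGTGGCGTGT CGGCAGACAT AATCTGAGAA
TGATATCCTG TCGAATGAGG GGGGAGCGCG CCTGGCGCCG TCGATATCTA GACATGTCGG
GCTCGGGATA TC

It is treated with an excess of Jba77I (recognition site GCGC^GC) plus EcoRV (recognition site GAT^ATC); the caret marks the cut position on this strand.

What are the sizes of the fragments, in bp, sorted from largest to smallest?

Jba77I sites (GCGCGC) start at positions 9, 39, 146.
Jba77I cuts after base 4 of each site, so after positions 12, 42, 149.
EcoRV sites (GATATC) start at positions 122, 163, 187.
EcoRV cuts after base 3 of each site, so after positions 124, 165, 189.
Combined cut positions: 12, 42, 124, 149, 165, 189.
Linear molecule, 6 cuts → 7 fragments:
  1–12 → 12 bp
  13–42 → 30 bp
  43–124 → 82 bp
  125–149 → 25 bp
  150–165 → 16 bp
  166–189 → 24 bp
  190–192 → 3 bp
Sorted largest to smallest: 82, 30, 25, 24, 16, 12, 3 bp.

82, 30, 25, 24, 16, 12, 3 bp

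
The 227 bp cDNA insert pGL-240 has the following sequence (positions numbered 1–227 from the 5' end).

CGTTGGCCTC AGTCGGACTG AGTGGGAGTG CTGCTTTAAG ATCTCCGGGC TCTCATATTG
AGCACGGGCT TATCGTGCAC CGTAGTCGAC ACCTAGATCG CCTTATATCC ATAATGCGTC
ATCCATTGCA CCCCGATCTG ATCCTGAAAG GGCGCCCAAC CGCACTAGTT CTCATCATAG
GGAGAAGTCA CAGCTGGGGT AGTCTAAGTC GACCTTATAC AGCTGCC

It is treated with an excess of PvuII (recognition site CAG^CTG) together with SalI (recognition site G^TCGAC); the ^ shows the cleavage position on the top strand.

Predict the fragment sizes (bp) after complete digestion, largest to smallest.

PvuII sites (CAGCTG) start at positions 191, 220.
PvuII cuts after base 3 of each site, so after positions 193, 222.
SalI sites (GTCGAC) start at positions 85, 208.
SalI cuts after the first base of each site, so after positions 85, 208.
Combined cut positions: 85, 193, 208, 222.
Linear molecule, 4 cuts → 5 fragments:
  1–85 → 85 bp
  86–193 → 108 bp
  194–208 → 15 bp
  209–222 → 14 bp
  223–227 → 5 bp
Sorted largest to smallest: 108, 85, 15, 14, 5 bp.

108, 85, 15, 14, 5 bp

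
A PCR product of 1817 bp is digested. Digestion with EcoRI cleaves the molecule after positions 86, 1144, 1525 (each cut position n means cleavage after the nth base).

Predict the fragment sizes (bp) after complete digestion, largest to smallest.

Linear molecule, 3 cuts → 4 fragments:
  86 − 0 = 86 bp
  1144 − 86 = 1058 bp
  1525 − 1144 = 381 bp
  1817 − 1525 = 292 bp
Sorted largest to smallest: 1058, 381, 292, 86 bp.

1058, 381, 292, 86 bp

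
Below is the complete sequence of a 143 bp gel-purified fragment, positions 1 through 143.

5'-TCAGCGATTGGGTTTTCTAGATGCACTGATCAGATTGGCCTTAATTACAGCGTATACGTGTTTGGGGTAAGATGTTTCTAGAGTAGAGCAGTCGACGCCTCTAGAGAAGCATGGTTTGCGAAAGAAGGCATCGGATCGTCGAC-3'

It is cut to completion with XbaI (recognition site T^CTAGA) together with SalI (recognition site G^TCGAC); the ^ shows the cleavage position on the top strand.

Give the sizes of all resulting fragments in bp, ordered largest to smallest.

XbaI sites (TCTAGA) start at positions 16, 77, 100.
XbaI cuts after the first base of each site, so after positions 16, 77, 100.
SalI sites (GTCGAC) start at positions 91, 138.
SalI cuts after the first base of each site, so after positions 91, 138.
Combined cut positions: 16, 77, 91, 100, 138.
Linear molecule, 5 cuts → 6 fragments:
  1–16 → 16 bp
  17–77 → 61 bp
  78–91 → 14 bp
  92–100 → 9 bp
  101–138 → 38 bp
  139–143 → 5 bp
Sorted largest to smallest: 61, 38, 16, 14, 9, 5 bp.

61, 38, 16, 14, 9, 5 bp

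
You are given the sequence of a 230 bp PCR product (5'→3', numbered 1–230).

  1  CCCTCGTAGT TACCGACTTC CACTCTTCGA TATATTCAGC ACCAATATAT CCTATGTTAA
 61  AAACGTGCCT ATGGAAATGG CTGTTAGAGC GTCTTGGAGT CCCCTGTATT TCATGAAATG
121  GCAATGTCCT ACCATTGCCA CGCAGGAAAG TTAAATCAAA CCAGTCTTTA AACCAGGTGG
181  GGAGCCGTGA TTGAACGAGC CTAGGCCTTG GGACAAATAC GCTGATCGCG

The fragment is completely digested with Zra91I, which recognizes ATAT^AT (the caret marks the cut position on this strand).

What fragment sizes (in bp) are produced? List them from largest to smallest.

Zra91I sites (ATATAT) start at positions 30, 45.
Zra91I cuts after base 4 of each site, so after positions 33, 48.
Linear molecule, 2 cuts → 3 fragments:
  1–33 → 33 bp
  34–48 → 15 bp
  49–230 → 182 bp
Sorted largest to smallest: 182, 33, 15 bp.

182, 33, 15 bp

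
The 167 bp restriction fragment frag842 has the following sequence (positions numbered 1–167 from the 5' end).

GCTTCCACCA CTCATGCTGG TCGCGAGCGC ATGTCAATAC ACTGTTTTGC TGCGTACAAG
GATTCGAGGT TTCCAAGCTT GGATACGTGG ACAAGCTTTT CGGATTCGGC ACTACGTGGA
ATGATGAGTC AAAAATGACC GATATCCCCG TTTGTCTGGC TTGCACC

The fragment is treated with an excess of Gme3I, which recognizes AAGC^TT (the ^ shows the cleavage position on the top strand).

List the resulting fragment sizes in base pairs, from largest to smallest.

78, 71, 18 bp

Gme3I sites (AAGCTT) start at positions 75, 93.
Gme3I cuts after base 4 of each site, so after positions 78, 96.
Linear molecule, 2 cuts → 3 fragments:
  1–78 → 78 bp
  79–96 → 18 bp
  97–167 → 71 bp
Sorted largest to smallest: 78, 71, 18 bp.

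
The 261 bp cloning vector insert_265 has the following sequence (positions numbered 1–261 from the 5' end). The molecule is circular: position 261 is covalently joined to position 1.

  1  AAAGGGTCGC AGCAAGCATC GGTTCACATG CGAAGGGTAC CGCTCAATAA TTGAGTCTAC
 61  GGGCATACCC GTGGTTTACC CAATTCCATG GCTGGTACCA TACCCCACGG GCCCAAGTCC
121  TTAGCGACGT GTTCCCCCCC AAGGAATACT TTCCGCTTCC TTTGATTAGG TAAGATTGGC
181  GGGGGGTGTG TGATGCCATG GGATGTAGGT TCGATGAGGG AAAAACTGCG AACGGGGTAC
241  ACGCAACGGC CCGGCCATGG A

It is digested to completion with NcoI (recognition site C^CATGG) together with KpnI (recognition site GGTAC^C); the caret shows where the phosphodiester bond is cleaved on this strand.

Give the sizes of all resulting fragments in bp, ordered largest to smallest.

NcoI sites (CCATGG) start at positions 86, 196, 255.
NcoI cuts after the first base of each site, so after positions 86, 196, 255.
KpnI sites (GGTACC) start at positions 36, 94.
KpnI cuts after base 5 of each site (before the last base), so after positions 40, 98.
Combined cut positions: 40, 86, 98, 196, 255.
Circular molecule, 5 cuts → 5 fragments:
  41–86 → 46 bp
  87–98 → 12 bp
  99–196 → 98 bp
  197–255 → 59 bp
  256–261 then 1–40 → 6 + 40 = 46 bp
Sorted largest to smallest: 98, 59, 46, 46, 12 bp.

98, 59, 46, 46, 12 bp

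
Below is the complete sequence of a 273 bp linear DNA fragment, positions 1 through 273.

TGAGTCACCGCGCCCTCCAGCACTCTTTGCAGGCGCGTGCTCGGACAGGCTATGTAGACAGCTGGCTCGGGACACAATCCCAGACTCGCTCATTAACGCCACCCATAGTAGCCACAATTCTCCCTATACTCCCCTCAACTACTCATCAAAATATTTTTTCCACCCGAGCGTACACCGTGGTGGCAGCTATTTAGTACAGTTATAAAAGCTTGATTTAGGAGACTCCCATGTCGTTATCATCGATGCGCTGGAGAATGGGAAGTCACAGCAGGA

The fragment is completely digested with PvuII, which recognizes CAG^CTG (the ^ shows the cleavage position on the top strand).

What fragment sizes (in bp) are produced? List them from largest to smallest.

The PvuII site (CAGCTG) starts at position 59.
PvuII cuts after base 3 of each site, so after position 61.
Linear molecule, 1 cut → 2 fragments:
  1–61 → 61 bp
  62–273 → 212 bp
Sorted largest to smallest: 212, 61 bp.

212, 61 bp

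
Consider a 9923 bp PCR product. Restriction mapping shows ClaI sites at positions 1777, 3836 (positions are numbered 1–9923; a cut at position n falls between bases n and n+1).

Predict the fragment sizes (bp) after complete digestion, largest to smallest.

Linear molecule, 2 cuts → 3 fragments:
  1777 − 0 = 1777 bp
  3836 − 1777 = 2059 bp
  9923 − 3836 = 6087 bp
Sorted largest to smallest: 6087, 2059, 1777 bp.

6087, 2059, 1777 bp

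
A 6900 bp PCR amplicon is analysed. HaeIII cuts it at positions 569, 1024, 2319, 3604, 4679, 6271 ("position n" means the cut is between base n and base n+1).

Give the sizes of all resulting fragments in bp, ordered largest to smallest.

Linear molecule, 6 cuts → 7 fragments:
  569 − 0 = 569 bp
  1024 − 569 = 455 bp
  2319 − 1024 = 1295 bp
  3604 − 2319 = 1285 bp
  4679 − 3604 = 1075 bp
  6271 − 4679 = 1592 bp
  6900 − 6271 = 629 bp
Sorted largest to smallest: 1592, 1295, 1285, 1075, 629, 569, 455 bp.

1592, 1295, 1285, 1075, 629, 569, 455 bp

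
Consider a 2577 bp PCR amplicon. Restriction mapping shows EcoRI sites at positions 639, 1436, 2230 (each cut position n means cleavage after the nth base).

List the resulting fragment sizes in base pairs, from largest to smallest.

797, 794, 639, 347 bp

Linear molecule, 3 cuts → 4 fragments:
  639 − 0 = 639 bp
  1436 − 639 = 797 bp
  2230 − 1436 = 794 bp
  2577 − 2230 = 347 bp
Sorted largest to smallest: 797, 794, 639, 347 bp.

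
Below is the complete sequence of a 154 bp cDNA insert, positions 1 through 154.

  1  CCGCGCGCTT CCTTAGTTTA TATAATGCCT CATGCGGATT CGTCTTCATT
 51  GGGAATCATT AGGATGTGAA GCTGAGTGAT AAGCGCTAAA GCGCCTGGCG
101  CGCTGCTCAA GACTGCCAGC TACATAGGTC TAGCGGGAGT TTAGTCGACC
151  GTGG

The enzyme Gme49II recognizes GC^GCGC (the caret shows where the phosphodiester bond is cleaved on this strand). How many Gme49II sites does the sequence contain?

2

GCGCGC occurs starting at positions 3, 98.
Gme49II cuts at 2 sites.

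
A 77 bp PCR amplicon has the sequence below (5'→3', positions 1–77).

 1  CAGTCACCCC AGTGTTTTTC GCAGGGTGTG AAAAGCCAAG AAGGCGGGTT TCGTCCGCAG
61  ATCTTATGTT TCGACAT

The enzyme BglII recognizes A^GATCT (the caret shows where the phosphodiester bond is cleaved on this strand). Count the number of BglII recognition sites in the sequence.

AGATCT occurs starting at position 59.
BglII cuts at 1 site.

1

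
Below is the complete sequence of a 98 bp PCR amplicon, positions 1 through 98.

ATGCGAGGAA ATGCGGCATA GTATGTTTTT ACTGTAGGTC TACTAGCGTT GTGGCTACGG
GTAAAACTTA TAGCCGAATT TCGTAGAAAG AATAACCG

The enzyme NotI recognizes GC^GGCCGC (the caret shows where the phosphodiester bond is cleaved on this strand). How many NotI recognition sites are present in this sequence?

0

No occurrence of GCGGCCGC is present in the sequence.
NotI does not cut: 0 sites.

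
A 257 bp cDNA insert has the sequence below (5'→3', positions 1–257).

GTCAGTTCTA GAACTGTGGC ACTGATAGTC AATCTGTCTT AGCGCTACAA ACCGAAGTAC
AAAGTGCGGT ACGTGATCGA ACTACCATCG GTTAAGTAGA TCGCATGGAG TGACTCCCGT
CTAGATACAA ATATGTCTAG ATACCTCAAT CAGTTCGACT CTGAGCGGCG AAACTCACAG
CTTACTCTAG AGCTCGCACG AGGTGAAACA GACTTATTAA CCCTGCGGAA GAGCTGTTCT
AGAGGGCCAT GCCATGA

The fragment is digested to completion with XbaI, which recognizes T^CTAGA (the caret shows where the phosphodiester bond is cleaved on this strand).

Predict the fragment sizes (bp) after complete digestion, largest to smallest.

113, 52, 50, 19, 16, 7 bp

XbaI sites (TCTAGA) start at positions 7, 120, 136, 186, 238.
XbaI cuts after the first base of each site, so after positions 7, 120, 136, 186, 238.
Linear molecule, 5 cuts → 6 fragments:
  1–7 → 7 bp
  8–120 → 113 bp
  121–136 → 16 bp
  137–186 → 50 bp
  187–238 → 52 bp
  239–257 → 19 bp
Sorted largest to smallest: 113, 52, 50, 19, 16, 7 bp.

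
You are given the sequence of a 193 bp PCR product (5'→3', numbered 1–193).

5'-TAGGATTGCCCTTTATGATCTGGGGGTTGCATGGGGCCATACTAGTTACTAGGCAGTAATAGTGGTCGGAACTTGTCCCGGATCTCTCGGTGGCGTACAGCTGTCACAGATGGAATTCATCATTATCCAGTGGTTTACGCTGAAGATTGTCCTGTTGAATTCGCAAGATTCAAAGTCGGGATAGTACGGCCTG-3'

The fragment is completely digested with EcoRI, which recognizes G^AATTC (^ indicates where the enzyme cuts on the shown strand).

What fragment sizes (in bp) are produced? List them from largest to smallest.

EcoRI sites (GAATTC) start at positions 113, 157.
EcoRI cuts after the first base of each site, so after positions 113, 157.
Linear molecule, 2 cuts → 3 fragments:
  1–113 → 113 bp
  114–157 → 44 bp
  158–193 → 36 bp
Sorted largest to smallest: 113, 44, 36 bp.

113, 44, 36 bp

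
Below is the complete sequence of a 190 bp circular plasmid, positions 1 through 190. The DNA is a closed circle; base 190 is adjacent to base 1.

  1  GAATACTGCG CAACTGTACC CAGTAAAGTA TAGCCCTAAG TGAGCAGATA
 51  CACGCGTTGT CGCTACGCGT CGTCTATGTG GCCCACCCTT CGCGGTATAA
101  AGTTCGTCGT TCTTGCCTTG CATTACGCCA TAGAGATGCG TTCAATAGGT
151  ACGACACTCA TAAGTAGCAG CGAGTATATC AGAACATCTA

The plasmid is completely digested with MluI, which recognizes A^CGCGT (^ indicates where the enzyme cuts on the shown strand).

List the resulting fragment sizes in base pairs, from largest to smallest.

177, 13 bp

MluI sites (ACGCGT) start at positions 52, 65.
MluI cuts after the first base of each site, so after positions 52, 65.
Circular molecule, 2 cuts → 2 fragments:
  53–65 → 13 bp
  66–190 then 1–52 → 125 + 52 = 177 bp
Sorted largest to smallest: 177, 13 bp.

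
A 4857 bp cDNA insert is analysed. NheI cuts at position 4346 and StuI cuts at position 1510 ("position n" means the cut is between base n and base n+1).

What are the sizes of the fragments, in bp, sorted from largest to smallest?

2836, 1510, 511 bp

Combined cut positions (sorted): 1510, 4346.
Linear molecule, 2 cuts → 3 fragments:
  1510 − 0 = 1510 bp
  4346 − 1510 = 2836 bp
  4857 − 4346 = 511 bp
Sorted largest to smallest: 2836, 1510, 511 bp.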